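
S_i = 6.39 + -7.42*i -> [6.39, -1.03, -8.45, -15.87, -23.29]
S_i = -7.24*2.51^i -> [-7.24, -18.17, -45.61, -114.49, -287.36]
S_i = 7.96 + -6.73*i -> [7.96, 1.23, -5.5, -12.23, -18.96]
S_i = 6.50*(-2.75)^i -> [6.5, -17.88, 49.16, -135.18, 371.74]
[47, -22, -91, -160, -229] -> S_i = 47 + -69*i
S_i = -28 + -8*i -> [-28, -36, -44, -52, -60]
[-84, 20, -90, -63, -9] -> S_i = Random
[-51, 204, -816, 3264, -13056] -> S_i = -51*-4^i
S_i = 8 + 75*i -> [8, 83, 158, 233, 308]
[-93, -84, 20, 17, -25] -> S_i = Random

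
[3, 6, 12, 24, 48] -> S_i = 3*2^i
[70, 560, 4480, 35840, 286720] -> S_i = 70*8^i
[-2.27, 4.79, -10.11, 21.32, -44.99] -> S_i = -2.27*(-2.11)^i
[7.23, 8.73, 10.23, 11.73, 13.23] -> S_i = 7.23 + 1.50*i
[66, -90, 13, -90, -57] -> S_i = Random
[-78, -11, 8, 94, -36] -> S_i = Random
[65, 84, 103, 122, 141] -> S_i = 65 + 19*i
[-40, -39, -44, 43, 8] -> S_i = Random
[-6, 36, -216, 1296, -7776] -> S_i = -6*-6^i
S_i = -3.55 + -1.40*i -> [-3.55, -4.95, -6.35, -7.75, -9.15]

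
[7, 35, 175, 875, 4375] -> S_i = 7*5^i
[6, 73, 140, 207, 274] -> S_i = 6 + 67*i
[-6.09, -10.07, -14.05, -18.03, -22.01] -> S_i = -6.09 + -3.98*i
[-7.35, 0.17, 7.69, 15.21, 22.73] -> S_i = -7.35 + 7.52*i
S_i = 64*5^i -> [64, 320, 1600, 8000, 40000]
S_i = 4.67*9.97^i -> [4.67, 46.56, 464.2, 4628.1, 46142.12]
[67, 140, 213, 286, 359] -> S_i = 67 + 73*i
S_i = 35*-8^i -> [35, -280, 2240, -17920, 143360]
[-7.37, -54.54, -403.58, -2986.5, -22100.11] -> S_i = -7.37*7.40^i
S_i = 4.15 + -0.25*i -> [4.15, 3.9, 3.65, 3.4, 3.15]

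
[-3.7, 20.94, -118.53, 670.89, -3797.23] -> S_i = -3.70*(-5.66)^i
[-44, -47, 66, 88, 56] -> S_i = Random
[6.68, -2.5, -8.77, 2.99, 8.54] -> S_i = Random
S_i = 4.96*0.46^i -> [4.96, 2.28, 1.05, 0.48, 0.22]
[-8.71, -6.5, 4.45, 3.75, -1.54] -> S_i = Random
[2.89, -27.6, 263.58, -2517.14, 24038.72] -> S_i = 2.89*(-9.55)^i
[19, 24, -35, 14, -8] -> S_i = Random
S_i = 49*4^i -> [49, 196, 784, 3136, 12544]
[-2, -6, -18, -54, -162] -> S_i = -2*3^i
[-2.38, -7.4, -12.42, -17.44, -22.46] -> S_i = -2.38 + -5.02*i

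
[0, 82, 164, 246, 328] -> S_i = 0 + 82*i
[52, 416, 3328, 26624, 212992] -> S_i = 52*8^i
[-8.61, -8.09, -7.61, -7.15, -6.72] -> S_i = -8.61*0.94^i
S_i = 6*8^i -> [6, 48, 384, 3072, 24576]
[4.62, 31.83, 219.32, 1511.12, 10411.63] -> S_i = 4.62*6.89^i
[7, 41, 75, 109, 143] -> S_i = 7 + 34*i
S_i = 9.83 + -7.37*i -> [9.83, 2.46, -4.91, -12.28, -19.65]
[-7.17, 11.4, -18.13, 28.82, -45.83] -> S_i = -7.17*(-1.59)^i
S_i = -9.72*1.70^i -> [-9.72, -16.52, -28.09, -47.75, -81.18]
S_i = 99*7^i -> [99, 693, 4851, 33957, 237699]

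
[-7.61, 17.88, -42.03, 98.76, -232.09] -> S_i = -7.61*(-2.35)^i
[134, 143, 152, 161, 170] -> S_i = 134 + 9*i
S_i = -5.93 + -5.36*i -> [-5.93, -11.29, -16.65, -22.01, -27.37]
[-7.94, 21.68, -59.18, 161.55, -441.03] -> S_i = -7.94*(-2.73)^i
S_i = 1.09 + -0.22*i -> [1.09, 0.87, 0.65, 0.43, 0.21]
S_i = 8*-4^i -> [8, -32, 128, -512, 2048]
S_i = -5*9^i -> [-5, -45, -405, -3645, -32805]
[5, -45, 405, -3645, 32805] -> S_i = 5*-9^i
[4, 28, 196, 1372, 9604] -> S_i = 4*7^i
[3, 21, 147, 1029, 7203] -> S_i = 3*7^i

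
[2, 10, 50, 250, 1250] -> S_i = 2*5^i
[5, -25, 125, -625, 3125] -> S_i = 5*-5^i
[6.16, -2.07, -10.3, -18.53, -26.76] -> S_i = 6.16 + -8.23*i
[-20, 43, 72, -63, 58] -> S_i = Random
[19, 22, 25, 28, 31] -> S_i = 19 + 3*i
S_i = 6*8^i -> [6, 48, 384, 3072, 24576]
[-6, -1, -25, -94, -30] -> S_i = Random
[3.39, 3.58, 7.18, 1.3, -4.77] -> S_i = Random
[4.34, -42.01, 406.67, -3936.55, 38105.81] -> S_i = 4.34*(-9.68)^i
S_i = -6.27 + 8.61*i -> [-6.27, 2.34, 10.95, 19.56, 28.17]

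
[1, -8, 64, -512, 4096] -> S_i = 1*-8^i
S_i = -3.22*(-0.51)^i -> [-3.22, 1.64, -0.84, 0.43, -0.22]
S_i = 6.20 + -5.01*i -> [6.2, 1.19, -3.82, -8.83, -13.84]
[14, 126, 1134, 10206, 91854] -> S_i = 14*9^i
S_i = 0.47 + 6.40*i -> [0.47, 6.87, 13.27, 19.67, 26.07]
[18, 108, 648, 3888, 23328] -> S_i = 18*6^i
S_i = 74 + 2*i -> [74, 76, 78, 80, 82]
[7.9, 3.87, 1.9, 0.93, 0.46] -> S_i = 7.90*0.49^i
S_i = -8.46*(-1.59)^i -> [-8.46, 13.45, -21.39, 34.01, -54.07]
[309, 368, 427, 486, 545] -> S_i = 309 + 59*i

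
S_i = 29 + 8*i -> [29, 37, 45, 53, 61]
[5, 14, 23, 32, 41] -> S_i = 5 + 9*i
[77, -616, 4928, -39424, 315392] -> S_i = 77*-8^i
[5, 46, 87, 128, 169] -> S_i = 5 + 41*i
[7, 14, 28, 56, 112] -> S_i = 7*2^i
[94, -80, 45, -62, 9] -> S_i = Random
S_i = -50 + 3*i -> [-50, -47, -44, -41, -38]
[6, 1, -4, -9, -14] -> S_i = 6 + -5*i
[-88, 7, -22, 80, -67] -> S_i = Random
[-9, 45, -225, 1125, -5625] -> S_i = -9*-5^i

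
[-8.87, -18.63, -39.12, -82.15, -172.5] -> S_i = -8.87*2.10^i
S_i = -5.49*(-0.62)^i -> [-5.49, 3.4, -2.11, 1.31, -0.81]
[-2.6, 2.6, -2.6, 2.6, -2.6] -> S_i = -2.60*(-1.00)^i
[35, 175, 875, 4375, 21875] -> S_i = 35*5^i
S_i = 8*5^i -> [8, 40, 200, 1000, 5000]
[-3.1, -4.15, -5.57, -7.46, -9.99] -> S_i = -3.10*1.34^i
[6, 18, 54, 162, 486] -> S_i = 6*3^i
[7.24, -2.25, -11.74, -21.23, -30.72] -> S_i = 7.24 + -9.49*i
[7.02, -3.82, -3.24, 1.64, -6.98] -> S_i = Random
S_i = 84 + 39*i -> [84, 123, 162, 201, 240]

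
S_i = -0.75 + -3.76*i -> [-0.75, -4.51, -8.27, -12.03, -15.79]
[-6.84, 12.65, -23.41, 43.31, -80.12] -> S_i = -6.84*(-1.85)^i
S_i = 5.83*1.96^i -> [5.83, 11.43, 22.4, 43.9, 86.04]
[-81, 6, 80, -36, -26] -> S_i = Random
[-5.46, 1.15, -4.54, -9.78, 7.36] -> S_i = Random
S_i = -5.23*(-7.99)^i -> [-5.23, 41.79, -333.88, 2667.73, -21315.17]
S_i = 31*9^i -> [31, 279, 2511, 22599, 203391]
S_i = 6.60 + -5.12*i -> [6.6, 1.48, -3.64, -8.76, -13.88]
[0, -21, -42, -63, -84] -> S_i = 0 + -21*i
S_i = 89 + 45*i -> [89, 134, 179, 224, 269]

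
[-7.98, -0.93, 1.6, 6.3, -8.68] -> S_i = Random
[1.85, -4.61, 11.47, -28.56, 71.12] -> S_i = 1.85*(-2.49)^i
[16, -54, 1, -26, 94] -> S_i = Random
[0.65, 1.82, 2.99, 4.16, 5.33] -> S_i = 0.65 + 1.17*i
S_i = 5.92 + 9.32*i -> [5.92, 15.24, 24.56, 33.88, 43.2]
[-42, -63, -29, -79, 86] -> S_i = Random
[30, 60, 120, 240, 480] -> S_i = 30*2^i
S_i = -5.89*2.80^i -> [-5.89, -16.49, -46.18, -129.3, -362.03]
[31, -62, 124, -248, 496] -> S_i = 31*-2^i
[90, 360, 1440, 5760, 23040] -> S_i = 90*4^i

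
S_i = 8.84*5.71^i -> [8.84, 50.48, 288.22, 1645.74, 9397.16]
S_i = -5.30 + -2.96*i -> [-5.3, -8.26, -11.22, -14.18, -17.14]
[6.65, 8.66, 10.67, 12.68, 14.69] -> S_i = 6.65 + 2.01*i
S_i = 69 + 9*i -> [69, 78, 87, 96, 105]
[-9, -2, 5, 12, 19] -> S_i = -9 + 7*i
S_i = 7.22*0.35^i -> [7.22, 2.53, 0.88, 0.31, 0.11]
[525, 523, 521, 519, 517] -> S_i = 525 + -2*i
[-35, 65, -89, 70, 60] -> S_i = Random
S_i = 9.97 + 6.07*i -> [9.97, 16.04, 22.11, 28.18, 34.25]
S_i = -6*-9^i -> [-6, 54, -486, 4374, -39366]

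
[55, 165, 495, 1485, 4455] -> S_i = 55*3^i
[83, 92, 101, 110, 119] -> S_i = 83 + 9*i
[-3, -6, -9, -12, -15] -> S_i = -3 + -3*i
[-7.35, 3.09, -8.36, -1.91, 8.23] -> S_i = Random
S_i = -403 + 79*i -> [-403, -324, -245, -166, -87]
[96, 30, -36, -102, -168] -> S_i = 96 + -66*i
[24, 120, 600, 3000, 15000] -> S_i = 24*5^i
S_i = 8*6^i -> [8, 48, 288, 1728, 10368]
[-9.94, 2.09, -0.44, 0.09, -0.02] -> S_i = -9.94*(-0.21)^i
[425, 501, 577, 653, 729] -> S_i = 425 + 76*i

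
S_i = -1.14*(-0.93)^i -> [-1.14, 1.06, -0.99, 0.92, -0.85]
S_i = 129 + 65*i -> [129, 194, 259, 324, 389]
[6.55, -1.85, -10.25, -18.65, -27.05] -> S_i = 6.55 + -8.40*i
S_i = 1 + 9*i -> [1, 10, 19, 28, 37]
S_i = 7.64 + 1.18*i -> [7.64, 8.82, 10.0, 11.18, 12.36]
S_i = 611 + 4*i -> [611, 615, 619, 623, 627]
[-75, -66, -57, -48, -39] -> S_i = -75 + 9*i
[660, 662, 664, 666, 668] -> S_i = 660 + 2*i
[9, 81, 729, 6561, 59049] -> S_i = 9*9^i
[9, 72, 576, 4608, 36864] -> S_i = 9*8^i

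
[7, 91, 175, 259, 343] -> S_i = 7 + 84*i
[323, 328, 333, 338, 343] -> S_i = 323 + 5*i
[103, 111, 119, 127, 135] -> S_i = 103 + 8*i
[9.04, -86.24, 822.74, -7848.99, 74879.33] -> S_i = 9.04*(-9.54)^i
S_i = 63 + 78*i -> [63, 141, 219, 297, 375]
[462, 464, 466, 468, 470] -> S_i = 462 + 2*i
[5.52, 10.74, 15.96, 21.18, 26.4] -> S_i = 5.52 + 5.22*i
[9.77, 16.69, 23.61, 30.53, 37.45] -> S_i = 9.77 + 6.92*i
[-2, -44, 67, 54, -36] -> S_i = Random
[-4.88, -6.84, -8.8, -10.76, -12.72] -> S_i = -4.88 + -1.96*i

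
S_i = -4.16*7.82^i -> [-4.16, -32.53, -254.39, -1989.36, -15556.8]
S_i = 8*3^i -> [8, 24, 72, 216, 648]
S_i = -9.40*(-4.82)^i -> [-9.4, 45.31, -218.38, 1052.61, -5073.6]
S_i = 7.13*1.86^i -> [7.13, 13.26, 24.67, 45.88, 85.34]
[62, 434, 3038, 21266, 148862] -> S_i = 62*7^i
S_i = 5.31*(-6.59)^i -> [5.31, -34.99, 230.6, -1519.68, 10014.66]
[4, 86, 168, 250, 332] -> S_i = 4 + 82*i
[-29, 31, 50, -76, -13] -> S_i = Random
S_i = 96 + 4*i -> [96, 100, 104, 108, 112]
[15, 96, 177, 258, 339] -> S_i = 15 + 81*i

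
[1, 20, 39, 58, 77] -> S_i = 1 + 19*i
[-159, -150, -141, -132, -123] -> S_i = -159 + 9*i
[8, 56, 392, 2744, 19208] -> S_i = 8*7^i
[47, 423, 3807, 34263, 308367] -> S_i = 47*9^i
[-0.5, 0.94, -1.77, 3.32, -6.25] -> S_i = -0.50*(-1.88)^i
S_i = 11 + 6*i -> [11, 17, 23, 29, 35]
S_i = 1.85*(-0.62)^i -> [1.85, -1.15, 0.71, -0.44, 0.27]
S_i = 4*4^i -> [4, 16, 64, 256, 1024]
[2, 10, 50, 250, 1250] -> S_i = 2*5^i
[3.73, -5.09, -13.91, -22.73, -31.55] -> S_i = 3.73 + -8.82*i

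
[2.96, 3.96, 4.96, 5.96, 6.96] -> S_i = 2.96 + 1.00*i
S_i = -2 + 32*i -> [-2, 30, 62, 94, 126]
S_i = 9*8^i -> [9, 72, 576, 4608, 36864]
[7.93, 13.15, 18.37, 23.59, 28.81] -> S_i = 7.93 + 5.22*i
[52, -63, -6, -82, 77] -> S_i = Random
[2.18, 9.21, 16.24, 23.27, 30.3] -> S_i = 2.18 + 7.03*i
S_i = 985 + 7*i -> [985, 992, 999, 1006, 1013]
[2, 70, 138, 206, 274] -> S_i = 2 + 68*i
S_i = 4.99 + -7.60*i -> [4.99, -2.61, -10.21, -17.81, -25.41]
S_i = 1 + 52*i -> [1, 53, 105, 157, 209]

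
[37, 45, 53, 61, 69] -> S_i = 37 + 8*i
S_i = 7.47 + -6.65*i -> [7.47, 0.82, -5.83, -12.48, -19.13]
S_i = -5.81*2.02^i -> [-5.81, -11.74, -23.71, -47.89, -96.73]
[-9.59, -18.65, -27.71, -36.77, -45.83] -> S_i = -9.59 + -9.06*i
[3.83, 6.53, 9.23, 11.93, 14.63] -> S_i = 3.83 + 2.70*i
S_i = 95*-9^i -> [95, -855, 7695, -69255, 623295]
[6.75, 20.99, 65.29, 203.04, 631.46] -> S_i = 6.75*3.11^i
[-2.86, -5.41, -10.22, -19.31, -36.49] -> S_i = -2.86*1.89^i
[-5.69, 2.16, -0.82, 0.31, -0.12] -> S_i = -5.69*(-0.38)^i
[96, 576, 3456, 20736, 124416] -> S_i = 96*6^i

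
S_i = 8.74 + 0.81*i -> [8.74, 9.55, 10.36, 11.17, 11.98]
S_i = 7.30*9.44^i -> [7.3, 68.91, 650.53, 6141.0, 57971.01]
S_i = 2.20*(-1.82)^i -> [2.2, -4.0, 7.29, -13.26, 24.14]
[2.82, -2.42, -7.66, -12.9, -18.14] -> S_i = 2.82 + -5.24*i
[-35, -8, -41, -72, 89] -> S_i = Random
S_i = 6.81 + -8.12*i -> [6.81, -1.31, -9.43, -17.55, -25.67]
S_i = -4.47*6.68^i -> [-4.47, -29.86, -199.46, -1332.41, -8900.48]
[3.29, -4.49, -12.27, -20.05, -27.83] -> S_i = 3.29 + -7.78*i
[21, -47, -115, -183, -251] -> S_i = 21 + -68*i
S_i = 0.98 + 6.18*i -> [0.98, 7.16, 13.34, 19.52, 25.7]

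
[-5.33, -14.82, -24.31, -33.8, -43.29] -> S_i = -5.33 + -9.49*i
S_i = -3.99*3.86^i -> [-3.99, -15.4, -59.45, -229.47, -885.77]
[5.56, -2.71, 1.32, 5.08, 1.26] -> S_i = Random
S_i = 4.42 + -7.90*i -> [4.42, -3.48, -11.38, -19.28, -27.18]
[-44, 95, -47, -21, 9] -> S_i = Random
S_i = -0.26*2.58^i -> [-0.26, -0.67, -1.73, -4.47, -11.52]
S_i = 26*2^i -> [26, 52, 104, 208, 416]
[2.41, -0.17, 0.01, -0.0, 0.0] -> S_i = 2.41*(-0.07)^i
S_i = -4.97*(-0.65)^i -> [-4.97, 3.23, -2.1, 1.36, -0.89]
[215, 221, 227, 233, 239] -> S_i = 215 + 6*i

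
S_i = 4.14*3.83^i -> [4.14, 15.86, 60.73, 232.59, 890.83]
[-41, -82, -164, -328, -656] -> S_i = -41*2^i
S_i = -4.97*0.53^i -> [-4.97, -2.63, -1.4, -0.74, -0.39]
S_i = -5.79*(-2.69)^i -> [-5.79, 15.58, -41.9, 112.7, -303.17]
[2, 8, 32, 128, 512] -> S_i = 2*4^i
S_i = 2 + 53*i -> [2, 55, 108, 161, 214]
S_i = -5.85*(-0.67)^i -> [-5.85, 3.92, -2.63, 1.76, -1.18]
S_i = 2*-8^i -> [2, -16, 128, -1024, 8192]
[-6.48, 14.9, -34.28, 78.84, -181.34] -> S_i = -6.48*(-2.30)^i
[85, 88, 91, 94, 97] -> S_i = 85 + 3*i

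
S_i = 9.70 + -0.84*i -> [9.7, 8.86, 8.02, 7.18, 6.34]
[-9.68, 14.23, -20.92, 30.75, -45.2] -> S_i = -9.68*(-1.47)^i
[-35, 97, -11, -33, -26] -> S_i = Random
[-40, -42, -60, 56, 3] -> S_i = Random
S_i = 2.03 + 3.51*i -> [2.03, 5.54, 9.05, 12.56, 16.07]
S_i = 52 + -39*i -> [52, 13, -26, -65, -104]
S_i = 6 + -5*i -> [6, 1, -4, -9, -14]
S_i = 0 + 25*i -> [0, 25, 50, 75, 100]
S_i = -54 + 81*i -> [-54, 27, 108, 189, 270]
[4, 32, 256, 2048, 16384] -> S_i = 4*8^i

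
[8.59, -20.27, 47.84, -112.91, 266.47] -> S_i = 8.59*(-2.36)^i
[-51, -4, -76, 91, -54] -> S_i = Random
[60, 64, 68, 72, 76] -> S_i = 60 + 4*i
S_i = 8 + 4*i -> [8, 12, 16, 20, 24]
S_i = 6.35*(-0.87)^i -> [6.35, -5.52, 4.81, -4.18, 3.64]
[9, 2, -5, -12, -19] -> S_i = 9 + -7*i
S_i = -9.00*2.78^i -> [-9.0, -25.02, -69.56, -193.36, -537.55]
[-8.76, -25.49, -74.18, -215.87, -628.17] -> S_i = -8.76*2.91^i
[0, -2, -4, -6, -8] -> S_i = 0 + -2*i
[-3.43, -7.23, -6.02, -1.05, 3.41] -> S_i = Random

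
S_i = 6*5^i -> [6, 30, 150, 750, 3750]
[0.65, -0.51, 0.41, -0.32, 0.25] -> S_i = 0.65*(-0.79)^i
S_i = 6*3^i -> [6, 18, 54, 162, 486]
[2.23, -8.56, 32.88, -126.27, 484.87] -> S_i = 2.23*(-3.84)^i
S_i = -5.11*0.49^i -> [-5.11, -2.5, -1.23, -0.6, -0.29]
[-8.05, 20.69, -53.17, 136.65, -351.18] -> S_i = -8.05*(-2.57)^i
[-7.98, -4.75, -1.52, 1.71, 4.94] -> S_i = -7.98 + 3.23*i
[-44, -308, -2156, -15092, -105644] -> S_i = -44*7^i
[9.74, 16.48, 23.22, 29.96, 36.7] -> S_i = 9.74 + 6.74*i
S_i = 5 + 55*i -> [5, 60, 115, 170, 225]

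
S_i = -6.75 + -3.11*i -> [-6.75, -9.86, -12.97, -16.08, -19.19]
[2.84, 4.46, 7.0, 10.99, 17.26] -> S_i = 2.84*1.57^i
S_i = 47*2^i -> [47, 94, 188, 376, 752]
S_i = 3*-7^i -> [3, -21, 147, -1029, 7203]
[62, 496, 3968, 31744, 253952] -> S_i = 62*8^i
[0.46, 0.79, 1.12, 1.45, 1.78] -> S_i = 0.46 + 0.33*i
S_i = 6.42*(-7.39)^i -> [6.42, -47.44, 350.61, -2591.01, 19147.53]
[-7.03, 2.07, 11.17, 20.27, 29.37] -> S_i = -7.03 + 9.10*i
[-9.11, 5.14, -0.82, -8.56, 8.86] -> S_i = Random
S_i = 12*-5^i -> [12, -60, 300, -1500, 7500]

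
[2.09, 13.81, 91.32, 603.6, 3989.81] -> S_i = 2.09*6.61^i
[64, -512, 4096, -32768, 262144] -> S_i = 64*-8^i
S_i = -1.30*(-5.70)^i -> [-1.3, 7.41, -42.24, 240.75, -1372.28]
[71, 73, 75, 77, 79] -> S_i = 71 + 2*i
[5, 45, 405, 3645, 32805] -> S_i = 5*9^i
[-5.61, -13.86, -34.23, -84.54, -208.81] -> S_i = -5.61*2.47^i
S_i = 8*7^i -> [8, 56, 392, 2744, 19208]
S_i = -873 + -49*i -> [-873, -922, -971, -1020, -1069]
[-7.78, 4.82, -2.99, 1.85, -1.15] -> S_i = -7.78*(-0.62)^i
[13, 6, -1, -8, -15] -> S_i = 13 + -7*i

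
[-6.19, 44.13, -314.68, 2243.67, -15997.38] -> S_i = -6.19*(-7.13)^i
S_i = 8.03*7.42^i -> [8.03, 59.58, 442.1, 3280.4, 24340.59]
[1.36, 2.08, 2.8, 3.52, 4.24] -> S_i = 1.36 + 0.72*i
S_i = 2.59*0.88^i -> [2.59, 2.28, 2.01, 1.77, 1.55]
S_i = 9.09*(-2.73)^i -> [9.09, -24.82, 67.75, -184.95, 504.91]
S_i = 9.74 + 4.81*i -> [9.74, 14.55, 19.36, 24.17, 28.98]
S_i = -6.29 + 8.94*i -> [-6.29, 2.65, 11.59, 20.53, 29.47]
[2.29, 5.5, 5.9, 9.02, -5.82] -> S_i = Random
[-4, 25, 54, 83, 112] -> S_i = -4 + 29*i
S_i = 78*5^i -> [78, 390, 1950, 9750, 48750]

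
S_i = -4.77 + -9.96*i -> [-4.77, -14.73, -24.69, -34.65, -44.61]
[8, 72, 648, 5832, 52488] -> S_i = 8*9^i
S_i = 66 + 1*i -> [66, 67, 68, 69, 70]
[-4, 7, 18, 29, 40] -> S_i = -4 + 11*i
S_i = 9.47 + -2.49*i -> [9.47, 6.98, 4.49, 2.0, -0.49]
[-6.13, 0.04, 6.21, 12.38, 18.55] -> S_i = -6.13 + 6.17*i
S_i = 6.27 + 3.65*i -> [6.27, 9.92, 13.57, 17.22, 20.87]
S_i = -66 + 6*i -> [-66, -60, -54, -48, -42]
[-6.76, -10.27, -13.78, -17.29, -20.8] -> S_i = -6.76 + -3.51*i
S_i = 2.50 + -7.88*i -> [2.5, -5.38, -13.26, -21.14, -29.02]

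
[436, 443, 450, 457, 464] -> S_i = 436 + 7*i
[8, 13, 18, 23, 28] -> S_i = 8 + 5*i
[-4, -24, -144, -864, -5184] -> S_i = -4*6^i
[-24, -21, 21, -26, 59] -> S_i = Random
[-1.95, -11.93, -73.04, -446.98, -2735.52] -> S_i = -1.95*6.12^i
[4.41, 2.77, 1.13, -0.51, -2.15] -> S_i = 4.41 + -1.64*i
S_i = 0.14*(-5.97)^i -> [0.14, -0.84, 4.99, -29.79, 177.84]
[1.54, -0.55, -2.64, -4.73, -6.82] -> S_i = 1.54 + -2.09*i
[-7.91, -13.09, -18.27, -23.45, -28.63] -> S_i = -7.91 + -5.18*i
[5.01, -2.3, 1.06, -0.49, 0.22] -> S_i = 5.01*(-0.46)^i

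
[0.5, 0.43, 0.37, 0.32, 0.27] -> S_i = 0.50*0.86^i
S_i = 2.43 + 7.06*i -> [2.43, 9.49, 16.55, 23.61, 30.67]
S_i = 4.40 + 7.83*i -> [4.4, 12.23, 20.06, 27.89, 35.72]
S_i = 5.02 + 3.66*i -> [5.02, 8.68, 12.34, 16.0, 19.66]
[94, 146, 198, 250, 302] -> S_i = 94 + 52*i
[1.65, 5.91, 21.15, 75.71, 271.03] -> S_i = 1.65*3.58^i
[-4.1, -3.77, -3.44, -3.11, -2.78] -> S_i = -4.10 + 0.33*i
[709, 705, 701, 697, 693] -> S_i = 709 + -4*i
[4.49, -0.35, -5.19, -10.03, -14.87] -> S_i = 4.49 + -4.84*i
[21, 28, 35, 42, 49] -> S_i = 21 + 7*i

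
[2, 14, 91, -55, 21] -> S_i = Random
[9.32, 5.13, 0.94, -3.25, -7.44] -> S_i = 9.32 + -4.19*i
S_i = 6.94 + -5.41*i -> [6.94, 1.53, -3.88, -9.29, -14.7]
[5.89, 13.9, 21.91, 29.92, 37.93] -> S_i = 5.89 + 8.01*i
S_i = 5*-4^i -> [5, -20, 80, -320, 1280]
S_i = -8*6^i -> [-8, -48, -288, -1728, -10368]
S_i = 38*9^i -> [38, 342, 3078, 27702, 249318]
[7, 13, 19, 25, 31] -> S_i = 7 + 6*i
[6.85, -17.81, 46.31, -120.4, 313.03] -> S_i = 6.85*(-2.60)^i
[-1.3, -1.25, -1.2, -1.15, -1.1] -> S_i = -1.30 + 0.05*i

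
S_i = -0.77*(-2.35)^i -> [-0.77, 1.81, -4.25, 9.99, -23.48]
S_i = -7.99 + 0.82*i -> [-7.99, -7.17, -6.35, -5.53, -4.71]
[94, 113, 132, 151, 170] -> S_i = 94 + 19*i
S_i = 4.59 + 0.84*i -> [4.59, 5.43, 6.27, 7.11, 7.95]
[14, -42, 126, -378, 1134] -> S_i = 14*-3^i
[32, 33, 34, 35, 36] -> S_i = 32 + 1*i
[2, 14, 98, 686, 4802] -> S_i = 2*7^i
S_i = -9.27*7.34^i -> [-9.27, -68.04, -499.43, -3665.79, -26906.92]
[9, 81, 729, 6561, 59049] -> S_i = 9*9^i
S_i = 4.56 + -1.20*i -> [4.56, 3.36, 2.16, 0.96, -0.24]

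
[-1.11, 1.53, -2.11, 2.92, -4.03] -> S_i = -1.11*(-1.38)^i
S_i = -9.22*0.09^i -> [-9.22, -0.83, -0.07, -0.01, -0.0]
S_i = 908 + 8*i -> [908, 916, 924, 932, 940]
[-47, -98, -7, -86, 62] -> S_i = Random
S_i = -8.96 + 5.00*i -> [-8.96, -3.96, 1.04, 6.04, 11.04]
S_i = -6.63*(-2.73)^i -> [-6.63, 18.1, -49.41, 134.9, -368.27]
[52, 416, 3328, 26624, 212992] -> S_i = 52*8^i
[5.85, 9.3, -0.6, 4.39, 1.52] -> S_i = Random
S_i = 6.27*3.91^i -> [6.27, 24.52, 95.86, 374.8, 1465.46]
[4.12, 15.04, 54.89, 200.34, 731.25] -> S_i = 4.12*3.65^i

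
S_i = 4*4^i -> [4, 16, 64, 256, 1024]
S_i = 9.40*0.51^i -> [9.4, 4.79, 2.44, 1.25, 0.64]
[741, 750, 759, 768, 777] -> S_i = 741 + 9*i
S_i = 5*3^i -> [5, 15, 45, 135, 405]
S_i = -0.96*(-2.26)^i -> [-0.96, 2.17, -4.9, 11.08, -25.04]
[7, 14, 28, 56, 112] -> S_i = 7*2^i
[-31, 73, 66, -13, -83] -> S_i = Random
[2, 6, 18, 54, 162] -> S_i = 2*3^i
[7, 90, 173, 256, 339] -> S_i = 7 + 83*i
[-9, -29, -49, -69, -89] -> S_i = -9 + -20*i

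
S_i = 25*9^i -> [25, 225, 2025, 18225, 164025]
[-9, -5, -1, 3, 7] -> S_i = -9 + 4*i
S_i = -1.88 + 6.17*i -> [-1.88, 4.29, 10.46, 16.63, 22.8]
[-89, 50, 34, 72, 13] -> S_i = Random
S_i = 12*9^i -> [12, 108, 972, 8748, 78732]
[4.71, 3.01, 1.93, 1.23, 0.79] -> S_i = 4.71*0.64^i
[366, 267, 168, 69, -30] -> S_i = 366 + -99*i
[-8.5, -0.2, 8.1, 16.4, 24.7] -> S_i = -8.50 + 8.30*i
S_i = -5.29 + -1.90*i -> [-5.29, -7.19, -9.09, -10.99, -12.89]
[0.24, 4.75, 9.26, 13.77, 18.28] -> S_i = 0.24 + 4.51*i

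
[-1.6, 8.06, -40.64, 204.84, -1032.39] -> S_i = -1.60*(-5.04)^i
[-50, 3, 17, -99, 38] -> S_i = Random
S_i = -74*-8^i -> [-74, 592, -4736, 37888, -303104]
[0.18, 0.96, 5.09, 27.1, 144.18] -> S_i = 0.18*5.32^i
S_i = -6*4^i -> [-6, -24, -96, -384, -1536]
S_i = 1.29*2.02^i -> [1.29, 2.61, 5.26, 10.63, 21.48]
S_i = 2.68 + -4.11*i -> [2.68, -1.43, -5.54, -9.65, -13.76]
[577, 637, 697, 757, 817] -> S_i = 577 + 60*i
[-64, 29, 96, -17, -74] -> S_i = Random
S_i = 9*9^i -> [9, 81, 729, 6561, 59049]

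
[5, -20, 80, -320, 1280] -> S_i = 5*-4^i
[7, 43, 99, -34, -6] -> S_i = Random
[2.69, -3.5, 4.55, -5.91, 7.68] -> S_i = 2.69*(-1.30)^i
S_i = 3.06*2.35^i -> [3.06, 7.19, 16.9, 39.71, 93.32]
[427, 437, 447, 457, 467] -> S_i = 427 + 10*i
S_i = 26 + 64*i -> [26, 90, 154, 218, 282]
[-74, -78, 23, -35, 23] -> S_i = Random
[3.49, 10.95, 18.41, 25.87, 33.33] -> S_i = 3.49 + 7.46*i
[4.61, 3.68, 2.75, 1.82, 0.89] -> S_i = 4.61 + -0.93*i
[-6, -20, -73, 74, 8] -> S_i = Random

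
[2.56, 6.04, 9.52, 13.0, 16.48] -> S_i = 2.56 + 3.48*i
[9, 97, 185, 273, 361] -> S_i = 9 + 88*i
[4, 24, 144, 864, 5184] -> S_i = 4*6^i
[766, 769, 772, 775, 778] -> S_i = 766 + 3*i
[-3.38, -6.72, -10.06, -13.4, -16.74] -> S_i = -3.38 + -3.34*i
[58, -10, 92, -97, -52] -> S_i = Random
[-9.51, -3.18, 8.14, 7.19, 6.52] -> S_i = Random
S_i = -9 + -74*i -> [-9, -83, -157, -231, -305]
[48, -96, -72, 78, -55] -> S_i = Random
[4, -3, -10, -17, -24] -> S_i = 4 + -7*i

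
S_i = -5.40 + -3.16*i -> [-5.4, -8.56, -11.72, -14.88, -18.04]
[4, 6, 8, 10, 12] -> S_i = 4 + 2*i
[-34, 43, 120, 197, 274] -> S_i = -34 + 77*i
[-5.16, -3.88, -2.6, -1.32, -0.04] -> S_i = -5.16 + 1.28*i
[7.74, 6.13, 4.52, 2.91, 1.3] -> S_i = 7.74 + -1.61*i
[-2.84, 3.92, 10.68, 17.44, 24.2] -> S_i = -2.84 + 6.76*i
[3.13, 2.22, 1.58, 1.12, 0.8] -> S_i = 3.13*0.71^i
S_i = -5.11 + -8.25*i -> [-5.11, -13.36, -21.61, -29.86, -38.11]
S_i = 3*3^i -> [3, 9, 27, 81, 243]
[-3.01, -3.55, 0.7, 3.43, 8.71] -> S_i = Random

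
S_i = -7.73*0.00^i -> [-7.73, -0.0, -0.0, -0.0, -0.0]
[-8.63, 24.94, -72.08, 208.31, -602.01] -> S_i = -8.63*(-2.89)^i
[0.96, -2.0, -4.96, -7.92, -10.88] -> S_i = 0.96 + -2.96*i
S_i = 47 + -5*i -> [47, 42, 37, 32, 27]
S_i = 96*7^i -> [96, 672, 4704, 32928, 230496]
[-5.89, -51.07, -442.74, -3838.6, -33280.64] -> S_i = -5.89*8.67^i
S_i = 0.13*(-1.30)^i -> [0.13, -0.17, 0.22, -0.29, 0.37]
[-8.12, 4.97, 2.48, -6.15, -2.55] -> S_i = Random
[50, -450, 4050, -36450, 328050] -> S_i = 50*-9^i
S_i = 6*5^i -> [6, 30, 150, 750, 3750]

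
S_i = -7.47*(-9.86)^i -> [-7.47, 73.65, -726.23, 7160.63, -70603.83]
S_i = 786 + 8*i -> [786, 794, 802, 810, 818]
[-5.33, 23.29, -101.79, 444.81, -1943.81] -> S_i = -5.33*(-4.37)^i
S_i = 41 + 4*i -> [41, 45, 49, 53, 57]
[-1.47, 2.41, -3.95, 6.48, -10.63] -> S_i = -1.47*(-1.64)^i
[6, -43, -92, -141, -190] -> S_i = 6 + -49*i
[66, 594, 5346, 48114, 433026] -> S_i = 66*9^i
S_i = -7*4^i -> [-7, -28, -112, -448, -1792]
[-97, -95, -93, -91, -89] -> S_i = -97 + 2*i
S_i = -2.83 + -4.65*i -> [-2.83, -7.48, -12.13, -16.78, -21.43]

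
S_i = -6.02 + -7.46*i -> [-6.02, -13.48, -20.94, -28.4, -35.86]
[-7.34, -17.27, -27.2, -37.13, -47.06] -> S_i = -7.34 + -9.93*i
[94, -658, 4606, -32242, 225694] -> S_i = 94*-7^i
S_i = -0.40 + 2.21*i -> [-0.4, 1.81, 4.02, 6.23, 8.44]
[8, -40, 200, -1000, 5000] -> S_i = 8*-5^i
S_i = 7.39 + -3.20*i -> [7.39, 4.19, 0.99, -2.21, -5.41]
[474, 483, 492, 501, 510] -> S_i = 474 + 9*i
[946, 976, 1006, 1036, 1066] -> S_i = 946 + 30*i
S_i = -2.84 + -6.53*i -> [-2.84, -9.37, -15.9, -22.43, -28.96]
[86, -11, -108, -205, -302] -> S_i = 86 + -97*i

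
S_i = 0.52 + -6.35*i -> [0.52, -5.83, -12.18, -18.53, -24.88]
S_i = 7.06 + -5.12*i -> [7.06, 1.94, -3.18, -8.3, -13.42]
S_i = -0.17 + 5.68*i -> [-0.17, 5.51, 11.19, 16.87, 22.55]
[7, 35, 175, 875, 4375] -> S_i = 7*5^i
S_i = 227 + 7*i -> [227, 234, 241, 248, 255]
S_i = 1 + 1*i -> [1, 2, 3, 4, 5]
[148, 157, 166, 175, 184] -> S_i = 148 + 9*i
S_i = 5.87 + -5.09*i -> [5.87, 0.78, -4.31, -9.4, -14.49]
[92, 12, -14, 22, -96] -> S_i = Random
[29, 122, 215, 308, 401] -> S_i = 29 + 93*i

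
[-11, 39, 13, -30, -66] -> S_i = Random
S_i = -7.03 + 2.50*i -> [-7.03, -4.53, -2.03, 0.47, 2.97]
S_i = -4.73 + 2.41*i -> [-4.73, -2.32, 0.09, 2.5, 4.91]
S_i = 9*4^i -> [9, 36, 144, 576, 2304]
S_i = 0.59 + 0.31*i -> [0.59, 0.9, 1.21, 1.52, 1.83]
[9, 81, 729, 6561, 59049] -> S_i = 9*9^i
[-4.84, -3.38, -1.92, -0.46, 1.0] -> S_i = -4.84 + 1.46*i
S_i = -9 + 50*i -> [-9, 41, 91, 141, 191]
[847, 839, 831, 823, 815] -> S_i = 847 + -8*i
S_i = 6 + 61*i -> [6, 67, 128, 189, 250]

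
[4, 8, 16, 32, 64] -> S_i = 4*2^i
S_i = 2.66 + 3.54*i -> [2.66, 6.2, 9.74, 13.28, 16.82]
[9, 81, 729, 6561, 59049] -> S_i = 9*9^i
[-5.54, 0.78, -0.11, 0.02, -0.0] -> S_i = -5.54*(-0.14)^i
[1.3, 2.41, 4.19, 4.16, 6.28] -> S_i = Random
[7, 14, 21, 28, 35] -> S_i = 7 + 7*i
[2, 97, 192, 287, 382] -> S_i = 2 + 95*i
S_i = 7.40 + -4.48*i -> [7.4, 2.92, -1.56, -6.04, -10.52]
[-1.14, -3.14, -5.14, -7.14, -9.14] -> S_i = -1.14 + -2.00*i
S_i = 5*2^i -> [5, 10, 20, 40, 80]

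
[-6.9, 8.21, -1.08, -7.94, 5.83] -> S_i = Random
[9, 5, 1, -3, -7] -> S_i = 9 + -4*i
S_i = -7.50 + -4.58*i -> [-7.5, -12.08, -16.66, -21.24, -25.82]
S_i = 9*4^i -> [9, 36, 144, 576, 2304]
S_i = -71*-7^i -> [-71, 497, -3479, 24353, -170471]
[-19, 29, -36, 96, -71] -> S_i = Random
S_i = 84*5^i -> [84, 420, 2100, 10500, 52500]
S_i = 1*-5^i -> [1, -5, 25, -125, 625]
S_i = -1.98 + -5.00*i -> [-1.98, -6.98, -11.98, -16.98, -21.98]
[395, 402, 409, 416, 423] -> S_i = 395 + 7*i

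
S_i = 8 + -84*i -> [8, -76, -160, -244, -328]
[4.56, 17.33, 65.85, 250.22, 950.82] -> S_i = 4.56*3.80^i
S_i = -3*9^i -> [-3, -27, -243, -2187, -19683]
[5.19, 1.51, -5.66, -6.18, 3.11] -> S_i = Random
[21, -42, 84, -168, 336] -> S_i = 21*-2^i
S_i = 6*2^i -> [6, 12, 24, 48, 96]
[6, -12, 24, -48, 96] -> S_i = 6*-2^i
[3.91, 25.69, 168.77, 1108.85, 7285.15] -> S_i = 3.91*6.57^i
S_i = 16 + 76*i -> [16, 92, 168, 244, 320]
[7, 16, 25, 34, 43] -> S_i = 7 + 9*i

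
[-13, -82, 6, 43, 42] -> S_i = Random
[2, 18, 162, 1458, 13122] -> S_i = 2*9^i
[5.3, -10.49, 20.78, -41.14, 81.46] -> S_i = 5.30*(-1.98)^i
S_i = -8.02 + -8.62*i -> [-8.02, -16.64, -25.26, -33.88, -42.5]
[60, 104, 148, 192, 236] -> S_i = 60 + 44*i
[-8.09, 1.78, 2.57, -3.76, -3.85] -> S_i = Random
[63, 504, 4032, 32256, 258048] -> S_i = 63*8^i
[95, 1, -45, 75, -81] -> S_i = Random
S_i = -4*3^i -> [-4, -12, -36, -108, -324]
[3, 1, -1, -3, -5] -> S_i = 3 + -2*i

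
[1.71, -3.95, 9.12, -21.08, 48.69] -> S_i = 1.71*(-2.31)^i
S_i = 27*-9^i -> [27, -243, 2187, -19683, 177147]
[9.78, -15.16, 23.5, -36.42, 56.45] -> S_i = 9.78*(-1.55)^i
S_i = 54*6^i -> [54, 324, 1944, 11664, 69984]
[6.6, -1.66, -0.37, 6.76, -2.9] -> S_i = Random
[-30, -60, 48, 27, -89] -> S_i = Random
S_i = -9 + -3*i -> [-9, -12, -15, -18, -21]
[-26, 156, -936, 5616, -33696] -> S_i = -26*-6^i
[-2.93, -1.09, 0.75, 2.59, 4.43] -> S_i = -2.93 + 1.84*i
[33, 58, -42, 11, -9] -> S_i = Random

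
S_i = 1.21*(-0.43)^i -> [1.21, -0.52, 0.22, -0.1, 0.04]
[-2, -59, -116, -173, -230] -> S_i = -2 + -57*i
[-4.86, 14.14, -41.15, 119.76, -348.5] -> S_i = -4.86*(-2.91)^i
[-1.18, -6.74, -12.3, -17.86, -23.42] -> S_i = -1.18 + -5.56*i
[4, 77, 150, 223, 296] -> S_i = 4 + 73*i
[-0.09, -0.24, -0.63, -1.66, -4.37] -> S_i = -0.09*2.64^i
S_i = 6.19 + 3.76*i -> [6.19, 9.95, 13.71, 17.47, 21.23]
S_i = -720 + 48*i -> [-720, -672, -624, -576, -528]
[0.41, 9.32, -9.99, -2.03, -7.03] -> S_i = Random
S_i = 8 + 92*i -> [8, 100, 192, 284, 376]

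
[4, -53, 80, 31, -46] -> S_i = Random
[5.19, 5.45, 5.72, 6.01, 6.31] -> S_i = 5.19*1.05^i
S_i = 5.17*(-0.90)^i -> [5.17, -4.65, 4.19, -3.77, 3.39]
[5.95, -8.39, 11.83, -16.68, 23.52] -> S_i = 5.95*(-1.41)^i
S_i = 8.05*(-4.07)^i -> [8.05, -32.76, 133.35, -542.72, 2208.89]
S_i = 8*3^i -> [8, 24, 72, 216, 648]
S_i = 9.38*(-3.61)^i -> [9.38, -33.86, 122.24, -441.29, 1593.06]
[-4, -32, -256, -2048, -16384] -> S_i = -4*8^i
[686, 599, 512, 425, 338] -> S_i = 686 + -87*i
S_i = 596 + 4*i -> [596, 600, 604, 608, 612]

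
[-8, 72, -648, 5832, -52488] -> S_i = -8*-9^i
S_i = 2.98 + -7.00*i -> [2.98, -4.02, -11.02, -18.02, -25.02]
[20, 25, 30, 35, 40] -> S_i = 20 + 5*i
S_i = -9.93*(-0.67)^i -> [-9.93, 6.65, -4.46, 2.99, -2.0]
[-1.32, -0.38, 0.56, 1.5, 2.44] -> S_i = -1.32 + 0.94*i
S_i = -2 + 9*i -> [-2, 7, 16, 25, 34]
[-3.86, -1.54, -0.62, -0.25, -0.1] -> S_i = -3.86*0.40^i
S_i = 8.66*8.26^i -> [8.66, 71.53, 590.85, 4880.43, 40312.35]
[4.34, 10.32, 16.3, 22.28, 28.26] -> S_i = 4.34 + 5.98*i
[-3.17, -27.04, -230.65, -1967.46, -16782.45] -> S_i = -3.17*8.53^i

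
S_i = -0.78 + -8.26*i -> [-0.78, -9.04, -17.3, -25.56, -33.82]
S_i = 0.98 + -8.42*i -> [0.98, -7.44, -15.86, -24.28, -32.7]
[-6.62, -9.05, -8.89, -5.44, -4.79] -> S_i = Random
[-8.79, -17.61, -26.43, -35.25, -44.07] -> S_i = -8.79 + -8.82*i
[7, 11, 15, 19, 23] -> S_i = 7 + 4*i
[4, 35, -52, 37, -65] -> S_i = Random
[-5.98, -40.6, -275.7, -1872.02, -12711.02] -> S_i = -5.98*6.79^i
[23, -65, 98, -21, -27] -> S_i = Random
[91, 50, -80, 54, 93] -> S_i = Random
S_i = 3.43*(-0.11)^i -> [3.43, -0.38, 0.04, -0.0, 0.0]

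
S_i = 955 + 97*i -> [955, 1052, 1149, 1246, 1343]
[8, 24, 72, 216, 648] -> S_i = 8*3^i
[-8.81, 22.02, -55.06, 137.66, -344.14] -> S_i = -8.81*(-2.50)^i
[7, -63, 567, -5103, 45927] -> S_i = 7*-9^i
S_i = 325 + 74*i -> [325, 399, 473, 547, 621]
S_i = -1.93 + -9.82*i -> [-1.93, -11.75, -21.57, -31.39, -41.21]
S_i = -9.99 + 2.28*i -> [-9.99, -7.71, -5.43, -3.15, -0.87]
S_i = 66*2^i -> [66, 132, 264, 528, 1056]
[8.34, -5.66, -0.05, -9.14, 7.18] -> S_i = Random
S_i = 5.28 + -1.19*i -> [5.28, 4.09, 2.9, 1.71, 0.52]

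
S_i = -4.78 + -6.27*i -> [-4.78, -11.05, -17.32, -23.59, -29.86]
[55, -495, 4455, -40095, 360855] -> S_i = 55*-9^i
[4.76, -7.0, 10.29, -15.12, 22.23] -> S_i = 4.76*(-1.47)^i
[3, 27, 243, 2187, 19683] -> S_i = 3*9^i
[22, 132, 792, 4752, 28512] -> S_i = 22*6^i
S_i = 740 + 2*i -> [740, 742, 744, 746, 748]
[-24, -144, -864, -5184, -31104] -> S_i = -24*6^i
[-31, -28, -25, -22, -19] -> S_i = -31 + 3*i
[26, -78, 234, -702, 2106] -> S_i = 26*-3^i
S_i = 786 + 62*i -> [786, 848, 910, 972, 1034]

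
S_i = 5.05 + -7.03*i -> [5.05, -1.98, -9.01, -16.04, -23.07]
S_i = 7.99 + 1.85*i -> [7.99, 9.84, 11.69, 13.54, 15.39]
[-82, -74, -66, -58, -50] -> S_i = -82 + 8*i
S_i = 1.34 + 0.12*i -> [1.34, 1.46, 1.58, 1.7, 1.82]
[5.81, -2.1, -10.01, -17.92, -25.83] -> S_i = 5.81 + -7.91*i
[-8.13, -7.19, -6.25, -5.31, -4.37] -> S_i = -8.13 + 0.94*i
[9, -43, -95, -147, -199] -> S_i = 9 + -52*i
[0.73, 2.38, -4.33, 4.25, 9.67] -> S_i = Random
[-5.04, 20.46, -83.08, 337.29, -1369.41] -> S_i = -5.04*(-4.06)^i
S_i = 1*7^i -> [1, 7, 49, 343, 2401]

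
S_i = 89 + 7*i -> [89, 96, 103, 110, 117]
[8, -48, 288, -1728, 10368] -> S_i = 8*-6^i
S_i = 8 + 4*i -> [8, 12, 16, 20, 24]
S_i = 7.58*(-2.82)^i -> [7.58, -21.38, 60.28, -169.99, 479.36]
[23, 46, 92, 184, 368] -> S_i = 23*2^i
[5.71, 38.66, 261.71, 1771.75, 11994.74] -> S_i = 5.71*6.77^i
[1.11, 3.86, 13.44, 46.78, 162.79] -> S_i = 1.11*3.48^i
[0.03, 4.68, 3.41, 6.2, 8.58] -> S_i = Random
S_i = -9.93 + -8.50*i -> [-9.93, -18.43, -26.93, -35.43, -43.93]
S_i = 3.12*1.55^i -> [3.12, 4.84, 7.5, 11.62, 18.01]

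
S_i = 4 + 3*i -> [4, 7, 10, 13, 16]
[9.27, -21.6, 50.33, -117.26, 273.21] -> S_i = 9.27*(-2.33)^i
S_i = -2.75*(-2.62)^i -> [-2.75, 7.2, -18.88, 49.46, -129.58]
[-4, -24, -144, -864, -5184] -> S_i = -4*6^i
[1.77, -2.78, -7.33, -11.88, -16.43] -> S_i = 1.77 + -4.55*i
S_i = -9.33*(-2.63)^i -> [-9.33, 24.54, -64.53, 169.73, -446.38]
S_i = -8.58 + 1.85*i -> [-8.58, -6.73, -4.88, -3.03, -1.18]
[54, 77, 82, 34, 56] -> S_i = Random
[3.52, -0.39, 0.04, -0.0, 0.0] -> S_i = 3.52*(-0.11)^i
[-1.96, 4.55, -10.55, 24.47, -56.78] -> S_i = -1.96*(-2.32)^i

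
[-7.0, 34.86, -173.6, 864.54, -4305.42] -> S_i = -7.00*(-4.98)^i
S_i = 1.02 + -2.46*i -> [1.02, -1.44, -3.9, -6.36, -8.82]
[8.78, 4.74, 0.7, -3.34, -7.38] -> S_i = 8.78 + -4.04*i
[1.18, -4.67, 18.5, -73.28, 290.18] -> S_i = 1.18*(-3.96)^i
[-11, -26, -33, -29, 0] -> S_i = Random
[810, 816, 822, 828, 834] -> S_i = 810 + 6*i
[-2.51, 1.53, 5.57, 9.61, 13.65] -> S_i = -2.51 + 4.04*i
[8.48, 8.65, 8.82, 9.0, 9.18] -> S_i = 8.48*1.02^i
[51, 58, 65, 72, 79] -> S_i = 51 + 7*i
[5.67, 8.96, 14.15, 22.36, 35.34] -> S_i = 5.67*1.58^i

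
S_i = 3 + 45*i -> [3, 48, 93, 138, 183]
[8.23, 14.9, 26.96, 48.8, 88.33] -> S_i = 8.23*1.81^i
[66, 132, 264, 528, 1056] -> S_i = 66*2^i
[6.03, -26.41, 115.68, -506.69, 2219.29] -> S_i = 6.03*(-4.38)^i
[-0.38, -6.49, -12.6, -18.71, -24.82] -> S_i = -0.38 + -6.11*i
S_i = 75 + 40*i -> [75, 115, 155, 195, 235]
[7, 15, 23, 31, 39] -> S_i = 7 + 8*i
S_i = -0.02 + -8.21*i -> [-0.02, -8.23, -16.44, -24.65, -32.86]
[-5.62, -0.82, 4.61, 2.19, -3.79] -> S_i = Random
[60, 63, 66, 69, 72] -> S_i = 60 + 3*i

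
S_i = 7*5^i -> [7, 35, 175, 875, 4375]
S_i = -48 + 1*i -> [-48, -47, -46, -45, -44]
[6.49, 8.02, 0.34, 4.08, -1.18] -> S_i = Random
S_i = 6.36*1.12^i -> [6.36, 7.12, 7.98, 8.94, 10.01]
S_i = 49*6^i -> [49, 294, 1764, 10584, 63504]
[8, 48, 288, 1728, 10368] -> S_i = 8*6^i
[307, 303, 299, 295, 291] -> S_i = 307 + -4*i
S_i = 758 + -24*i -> [758, 734, 710, 686, 662]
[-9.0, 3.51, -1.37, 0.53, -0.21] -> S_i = -9.00*(-0.39)^i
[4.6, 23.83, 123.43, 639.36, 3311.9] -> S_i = 4.60*5.18^i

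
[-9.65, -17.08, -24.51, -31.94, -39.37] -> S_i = -9.65 + -7.43*i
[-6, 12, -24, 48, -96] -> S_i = -6*-2^i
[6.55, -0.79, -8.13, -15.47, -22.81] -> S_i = 6.55 + -7.34*i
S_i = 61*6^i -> [61, 366, 2196, 13176, 79056]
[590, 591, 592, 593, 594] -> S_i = 590 + 1*i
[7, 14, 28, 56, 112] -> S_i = 7*2^i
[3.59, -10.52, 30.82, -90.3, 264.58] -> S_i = 3.59*(-2.93)^i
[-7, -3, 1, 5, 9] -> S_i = -7 + 4*i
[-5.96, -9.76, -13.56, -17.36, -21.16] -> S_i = -5.96 + -3.80*i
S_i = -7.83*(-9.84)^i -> [-7.83, 77.05, -758.14, 7460.14, -73407.79]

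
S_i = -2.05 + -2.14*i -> [-2.05, -4.19, -6.33, -8.47, -10.61]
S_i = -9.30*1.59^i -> [-9.3, -14.79, -23.51, -37.38, -59.44]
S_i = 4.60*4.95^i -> [4.6, 22.77, 112.71, 557.92, 2761.71]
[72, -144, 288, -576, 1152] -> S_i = 72*-2^i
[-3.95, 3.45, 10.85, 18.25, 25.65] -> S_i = -3.95 + 7.40*i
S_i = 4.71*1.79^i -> [4.71, 8.43, 15.09, 27.01, 48.35]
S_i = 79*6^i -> [79, 474, 2844, 17064, 102384]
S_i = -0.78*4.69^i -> [-0.78, -3.66, -17.16, -80.47, -377.39]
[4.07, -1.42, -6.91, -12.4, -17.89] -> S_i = 4.07 + -5.49*i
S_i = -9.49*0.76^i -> [-9.49, -7.21, -5.48, -4.17, -3.17]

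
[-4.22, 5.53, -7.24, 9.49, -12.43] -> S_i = -4.22*(-1.31)^i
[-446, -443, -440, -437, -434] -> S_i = -446 + 3*i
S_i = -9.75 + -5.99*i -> [-9.75, -15.74, -21.73, -27.72, -33.71]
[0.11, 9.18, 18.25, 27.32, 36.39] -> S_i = 0.11 + 9.07*i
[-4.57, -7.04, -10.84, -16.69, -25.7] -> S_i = -4.57*1.54^i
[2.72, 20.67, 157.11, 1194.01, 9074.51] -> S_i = 2.72*7.60^i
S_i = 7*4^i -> [7, 28, 112, 448, 1792]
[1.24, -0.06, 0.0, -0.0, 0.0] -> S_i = 1.24*(-0.05)^i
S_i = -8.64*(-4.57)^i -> [-8.64, 39.48, -180.45, 824.64, -3768.59]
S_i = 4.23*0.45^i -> [4.23, 1.9, 0.86, 0.39, 0.17]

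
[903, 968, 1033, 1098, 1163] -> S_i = 903 + 65*i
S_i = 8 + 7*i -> [8, 15, 22, 29, 36]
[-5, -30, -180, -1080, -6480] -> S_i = -5*6^i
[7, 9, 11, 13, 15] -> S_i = 7 + 2*i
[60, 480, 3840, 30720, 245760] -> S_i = 60*8^i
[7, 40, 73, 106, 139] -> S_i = 7 + 33*i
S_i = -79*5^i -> [-79, -395, -1975, -9875, -49375]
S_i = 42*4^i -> [42, 168, 672, 2688, 10752]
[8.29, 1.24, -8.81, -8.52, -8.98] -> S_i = Random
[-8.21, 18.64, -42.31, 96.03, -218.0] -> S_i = -8.21*(-2.27)^i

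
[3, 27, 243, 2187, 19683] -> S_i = 3*9^i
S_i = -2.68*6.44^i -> [-2.68, -17.26, -111.15, -715.8, -4609.76]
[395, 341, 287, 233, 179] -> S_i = 395 + -54*i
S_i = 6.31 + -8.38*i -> [6.31, -2.07, -10.45, -18.83, -27.21]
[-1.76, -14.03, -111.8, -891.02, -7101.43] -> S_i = -1.76*7.97^i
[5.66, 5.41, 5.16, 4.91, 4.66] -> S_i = 5.66 + -0.25*i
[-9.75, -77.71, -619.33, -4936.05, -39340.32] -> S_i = -9.75*7.97^i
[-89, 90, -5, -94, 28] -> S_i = Random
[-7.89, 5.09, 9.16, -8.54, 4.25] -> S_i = Random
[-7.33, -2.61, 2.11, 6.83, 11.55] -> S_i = -7.33 + 4.72*i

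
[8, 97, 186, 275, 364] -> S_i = 8 + 89*i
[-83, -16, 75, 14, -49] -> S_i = Random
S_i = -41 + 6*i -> [-41, -35, -29, -23, -17]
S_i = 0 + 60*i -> [0, 60, 120, 180, 240]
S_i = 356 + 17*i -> [356, 373, 390, 407, 424]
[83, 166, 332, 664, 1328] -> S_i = 83*2^i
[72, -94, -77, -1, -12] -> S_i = Random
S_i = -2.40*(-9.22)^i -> [-2.4, 22.13, -204.02, 1881.07, -17343.43]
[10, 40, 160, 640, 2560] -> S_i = 10*4^i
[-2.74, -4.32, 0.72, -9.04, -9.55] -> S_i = Random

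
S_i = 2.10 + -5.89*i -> [2.1, -3.79, -9.68, -15.57, -21.46]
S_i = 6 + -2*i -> [6, 4, 2, 0, -2]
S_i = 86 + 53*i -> [86, 139, 192, 245, 298]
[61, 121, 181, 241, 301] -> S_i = 61 + 60*i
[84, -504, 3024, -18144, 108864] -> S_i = 84*-6^i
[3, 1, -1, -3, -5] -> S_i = 3 + -2*i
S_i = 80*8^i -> [80, 640, 5120, 40960, 327680]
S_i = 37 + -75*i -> [37, -38, -113, -188, -263]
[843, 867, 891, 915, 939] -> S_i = 843 + 24*i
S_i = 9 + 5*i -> [9, 14, 19, 24, 29]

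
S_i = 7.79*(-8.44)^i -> [7.79, -65.75, 554.91, -4683.44, 39528.22]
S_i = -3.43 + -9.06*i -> [-3.43, -12.49, -21.55, -30.61, -39.67]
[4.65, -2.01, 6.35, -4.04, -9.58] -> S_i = Random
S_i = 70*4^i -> [70, 280, 1120, 4480, 17920]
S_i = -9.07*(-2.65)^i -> [-9.07, 24.04, -63.69, 168.79, -447.29]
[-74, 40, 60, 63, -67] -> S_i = Random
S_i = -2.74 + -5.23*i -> [-2.74, -7.97, -13.2, -18.43, -23.66]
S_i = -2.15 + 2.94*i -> [-2.15, 0.79, 3.73, 6.67, 9.61]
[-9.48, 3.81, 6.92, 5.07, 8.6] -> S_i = Random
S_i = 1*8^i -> [1, 8, 64, 512, 4096]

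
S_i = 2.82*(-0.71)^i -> [2.82, -2.0, 1.42, -1.01, 0.72]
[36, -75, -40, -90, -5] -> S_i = Random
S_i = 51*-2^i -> [51, -102, 204, -408, 816]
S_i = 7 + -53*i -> [7, -46, -99, -152, -205]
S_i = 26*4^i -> [26, 104, 416, 1664, 6656]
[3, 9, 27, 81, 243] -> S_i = 3*3^i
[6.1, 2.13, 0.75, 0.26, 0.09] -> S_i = 6.10*0.35^i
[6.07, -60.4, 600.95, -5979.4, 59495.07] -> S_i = 6.07*(-9.95)^i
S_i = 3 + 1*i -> [3, 4, 5, 6, 7]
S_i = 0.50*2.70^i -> [0.5, 1.35, 3.65, 9.84, 26.57]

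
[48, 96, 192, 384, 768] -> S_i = 48*2^i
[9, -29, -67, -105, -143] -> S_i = 9 + -38*i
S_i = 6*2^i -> [6, 12, 24, 48, 96]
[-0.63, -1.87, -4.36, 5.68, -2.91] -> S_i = Random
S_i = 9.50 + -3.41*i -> [9.5, 6.09, 2.68, -0.73, -4.14]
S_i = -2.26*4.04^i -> [-2.26, -9.13, -36.89, -149.02, -602.05]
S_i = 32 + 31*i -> [32, 63, 94, 125, 156]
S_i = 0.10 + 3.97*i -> [0.1, 4.07, 8.04, 12.01, 15.98]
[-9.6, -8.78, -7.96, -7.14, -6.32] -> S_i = -9.60 + 0.82*i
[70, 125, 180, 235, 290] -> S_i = 70 + 55*i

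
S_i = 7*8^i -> [7, 56, 448, 3584, 28672]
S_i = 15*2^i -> [15, 30, 60, 120, 240]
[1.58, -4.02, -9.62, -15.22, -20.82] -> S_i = 1.58 + -5.60*i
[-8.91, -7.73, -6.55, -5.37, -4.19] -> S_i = -8.91 + 1.18*i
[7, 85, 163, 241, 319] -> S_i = 7 + 78*i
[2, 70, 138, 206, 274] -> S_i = 2 + 68*i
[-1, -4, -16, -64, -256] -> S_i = -1*4^i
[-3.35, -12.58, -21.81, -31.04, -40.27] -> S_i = -3.35 + -9.23*i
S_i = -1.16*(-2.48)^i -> [-1.16, 2.88, -7.13, 17.69, -43.88]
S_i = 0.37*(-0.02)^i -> [0.37, -0.01, 0.0, -0.0, 0.0]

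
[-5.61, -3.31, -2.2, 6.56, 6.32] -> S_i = Random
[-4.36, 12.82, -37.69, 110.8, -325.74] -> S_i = -4.36*(-2.94)^i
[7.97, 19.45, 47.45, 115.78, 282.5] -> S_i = 7.97*2.44^i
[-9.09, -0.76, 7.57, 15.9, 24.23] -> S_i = -9.09 + 8.33*i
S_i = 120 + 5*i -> [120, 125, 130, 135, 140]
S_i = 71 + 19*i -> [71, 90, 109, 128, 147]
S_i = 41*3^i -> [41, 123, 369, 1107, 3321]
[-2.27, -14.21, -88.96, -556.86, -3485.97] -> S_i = -2.27*6.26^i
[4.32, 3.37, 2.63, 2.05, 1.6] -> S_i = 4.32*0.78^i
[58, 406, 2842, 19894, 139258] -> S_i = 58*7^i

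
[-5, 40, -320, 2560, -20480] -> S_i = -5*-8^i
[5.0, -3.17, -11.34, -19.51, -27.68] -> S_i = 5.00 + -8.17*i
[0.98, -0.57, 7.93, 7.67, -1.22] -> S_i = Random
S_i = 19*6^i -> [19, 114, 684, 4104, 24624]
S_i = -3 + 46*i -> [-3, 43, 89, 135, 181]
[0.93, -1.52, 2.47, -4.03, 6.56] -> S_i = 0.93*(-1.63)^i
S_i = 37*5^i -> [37, 185, 925, 4625, 23125]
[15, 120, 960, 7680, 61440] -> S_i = 15*8^i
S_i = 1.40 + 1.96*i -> [1.4, 3.36, 5.32, 7.28, 9.24]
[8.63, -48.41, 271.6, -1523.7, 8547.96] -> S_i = 8.63*(-5.61)^i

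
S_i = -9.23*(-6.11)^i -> [-9.23, 56.4, -344.58, 2105.35, -12863.72]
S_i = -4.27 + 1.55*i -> [-4.27, -2.72, -1.17, 0.38, 1.93]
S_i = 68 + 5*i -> [68, 73, 78, 83, 88]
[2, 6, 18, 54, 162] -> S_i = 2*3^i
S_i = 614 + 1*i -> [614, 615, 616, 617, 618]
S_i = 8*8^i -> [8, 64, 512, 4096, 32768]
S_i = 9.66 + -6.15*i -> [9.66, 3.51, -2.64, -8.79, -14.94]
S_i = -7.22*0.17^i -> [-7.22, -1.23, -0.21, -0.04, -0.01]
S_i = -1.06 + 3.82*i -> [-1.06, 2.76, 6.58, 10.4, 14.22]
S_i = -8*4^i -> [-8, -32, -128, -512, -2048]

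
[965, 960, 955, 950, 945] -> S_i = 965 + -5*i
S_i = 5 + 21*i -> [5, 26, 47, 68, 89]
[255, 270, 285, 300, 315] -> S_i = 255 + 15*i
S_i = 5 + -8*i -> [5, -3, -11, -19, -27]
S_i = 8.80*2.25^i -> [8.8, 19.8, 44.55, 100.24, 225.53]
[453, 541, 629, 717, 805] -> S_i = 453 + 88*i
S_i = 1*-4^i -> [1, -4, 16, -64, 256]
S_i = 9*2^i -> [9, 18, 36, 72, 144]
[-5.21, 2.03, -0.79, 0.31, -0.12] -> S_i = -5.21*(-0.39)^i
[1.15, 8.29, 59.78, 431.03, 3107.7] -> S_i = 1.15*7.21^i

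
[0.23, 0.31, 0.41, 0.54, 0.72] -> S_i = 0.23*1.33^i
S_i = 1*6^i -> [1, 6, 36, 216, 1296]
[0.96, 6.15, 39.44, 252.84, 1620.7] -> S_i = 0.96*6.41^i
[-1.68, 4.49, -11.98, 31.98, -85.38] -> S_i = -1.68*(-2.67)^i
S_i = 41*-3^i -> [41, -123, 369, -1107, 3321]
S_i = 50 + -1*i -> [50, 49, 48, 47, 46]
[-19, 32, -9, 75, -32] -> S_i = Random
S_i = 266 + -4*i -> [266, 262, 258, 254, 250]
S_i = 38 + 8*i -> [38, 46, 54, 62, 70]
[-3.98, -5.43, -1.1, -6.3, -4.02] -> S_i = Random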